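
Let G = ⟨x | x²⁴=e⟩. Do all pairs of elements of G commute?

G has a single generator, so G is cyclic and hence abelian.

Answer: Yes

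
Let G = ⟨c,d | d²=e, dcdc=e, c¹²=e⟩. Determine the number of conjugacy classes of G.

The conjugacy classes (representative and size) are:
  [e] (size 1), [c¹¹] (size 2), [c²] (size 2), [c⁹] (size 2), [c⁴] (size 2), [c⁵] (size 2), [c⁶] (size 1), [d] (size 6), [cd] (size 6).
Class equation: 1 + 2 + 2 + 2 + 2 + 2 + 1 + 6 + 6 = 24 = |G|. So G has 9 conjugacy classes.

Answer: 9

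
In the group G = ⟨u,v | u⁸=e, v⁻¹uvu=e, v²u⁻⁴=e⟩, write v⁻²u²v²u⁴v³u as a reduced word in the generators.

Multiply left to right, reducing at each step:
  (u⁴) · u² = u⁶
  (u⁶) · v² = u²
  (u²) · u⁴ = u⁶
  (u⁶) · v³ = u²v
  (u²v) · u = uv

Answer: uv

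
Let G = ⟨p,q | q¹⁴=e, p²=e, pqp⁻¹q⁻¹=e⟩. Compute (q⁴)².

Compute successive powers of (q⁴), reducing at each step:
  (q⁴)²: (q⁴) · q⁴ = q⁸

Answer: q⁸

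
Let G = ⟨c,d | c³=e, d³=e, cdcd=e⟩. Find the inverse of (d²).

The order of (d²) is 3 (smallest k with (d²)ᵏ = e), so (d²)⁻¹ = (d²)² = d.
Check: (d²) · d → (d²) · d = e, giving e as required.

Answer: d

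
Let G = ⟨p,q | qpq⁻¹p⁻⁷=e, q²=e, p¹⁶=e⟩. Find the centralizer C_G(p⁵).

⟨p⁵⟩ ⊆ C_G(p⁵) since powers of p⁵ commute with p⁵; so |C_G(p⁵)| ≥ |⟨p⁵⟩| = 16.
By orbit–stabilizer, |C_G(p⁵)| = |G| / |conj. class of p⁵| = 32 / 2 = 16.
The 16 elements commuting with p⁵ are {e, p, p², p³, p⁴, p⁵, p⁶, p⁷, p⁸, p⁹, p¹⁰, p¹¹, p¹², p¹³, p¹⁴, p¹⁵}.

Answer: {e, p, p², p³, p⁴, p⁵, p⁶, p⁷, p⁸, p⁹, p¹⁰, p¹¹, p¹², p¹³, p¹⁴, p¹⁵}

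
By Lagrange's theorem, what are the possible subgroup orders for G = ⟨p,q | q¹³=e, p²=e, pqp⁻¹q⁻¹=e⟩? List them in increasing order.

|G| = 26 = 2 · 13. By Lagrange's theorem the order of any subgroup divides 26; the divisors of 26 are 1, 2, 13, 26.

Answer: 1, 2, 13, 26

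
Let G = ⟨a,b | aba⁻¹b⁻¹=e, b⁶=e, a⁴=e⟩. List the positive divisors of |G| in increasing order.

|G| = 24 = 2³ · 3. By Lagrange's theorem the order of any subgroup divides 24; the divisors of 24 are 1, 2, 3, 4, 6, 8, 12, 24.

Answer: 1, 2, 3, 4, 6, 8, 12, 24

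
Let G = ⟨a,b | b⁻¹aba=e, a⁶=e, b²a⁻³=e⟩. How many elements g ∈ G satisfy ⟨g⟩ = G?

⟨g⟩ = G would require ord(g) = |G| = 12, but the maximum element order in G is 6 < 12. So G is not cyclic and no single element generates it: the count is 0.

Answer: 0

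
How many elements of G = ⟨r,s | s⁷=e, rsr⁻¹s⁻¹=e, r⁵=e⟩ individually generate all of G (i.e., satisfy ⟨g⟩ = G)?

G is cyclic of order 35. An element generates G iff its order is 35, and a cyclic group of order 35 has exactly φ(35) = 24 such elements.

Answer: 24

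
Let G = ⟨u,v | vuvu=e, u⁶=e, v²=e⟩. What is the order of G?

Enumerate words in the generators, reducing via the relations: the distinct elements are
  {e, u, v, uv, u², u³, u⁴, u⁵, u²v, u³v, u⁴v, u⁵v}.
No further products give new elements, so |G| = 12.

Answer: 12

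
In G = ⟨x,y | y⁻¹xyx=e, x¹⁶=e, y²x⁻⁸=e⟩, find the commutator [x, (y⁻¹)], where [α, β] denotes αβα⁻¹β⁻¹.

[x, (y⁻¹)] = x·(y⁻¹)·x⁻¹·(y⁻¹)⁻¹.
  x · (y⁻¹) = xy⁻¹
  (xy⁻¹) · (x¹⁵) = x²y⁻¹
  (x²y⁻¹) · y = x²

Answer: x²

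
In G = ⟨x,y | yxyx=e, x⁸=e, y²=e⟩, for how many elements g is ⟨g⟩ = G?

⟨g⟩ = G would require ord(g) = |G| = 16, but the maximum element order in G is 8 < 16. So G is not cyclic and no single element generates it: the count is 0.

Answer: 0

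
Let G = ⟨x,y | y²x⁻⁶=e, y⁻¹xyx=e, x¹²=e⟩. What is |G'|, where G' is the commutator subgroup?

G' = [G, G] is generated by all commutators. The generator-pair commutators are: [x, y] = x².
The subgroup they normally generate is {e, x², x⁴, x⁶, x⁸, x¹⁰}, of order 6.
Check: |G/G'| = 24/6 = 4 is the order of the abelianisation.

Answer: 6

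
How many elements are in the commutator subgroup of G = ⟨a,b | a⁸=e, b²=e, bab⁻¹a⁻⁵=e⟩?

G' = [G, G] is generated by all commutators. The generator-pair commutators are: [a, b] = a⁴.
The subgroup they normally generate is {e, a⁴}, of order 2.
Check: |G/G'| = 16/2 = 8 is the order of the abelianisation.

Answer: 2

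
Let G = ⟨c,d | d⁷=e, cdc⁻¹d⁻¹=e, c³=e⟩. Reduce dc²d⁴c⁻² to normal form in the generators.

Multiply left to right, reducing at each step:
  d · c² = c²d
  (c²d) · d⁴ = c²d⁵
  (c²d⁵) · c⁻² = d⁵

Answer: d⁵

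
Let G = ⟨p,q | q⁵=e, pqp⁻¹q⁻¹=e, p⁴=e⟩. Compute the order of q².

Compute successive powers until reaching e:
  (q²)¹ = q², (q²)² = q⁴, (q²)³ = q, (q²)⁴ = q³, (q²)⁵ = e.
The smallest positive k with (q²)ᵏ = e is 5.

Answer: 5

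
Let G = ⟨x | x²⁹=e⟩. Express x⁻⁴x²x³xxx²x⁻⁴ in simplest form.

Multiply left to right, reducing at each step:
  (x²⁵) · x² = x²⁷
  (x²⁷) · x³ = x
  x · x = x²
  (x²) · x = x³
  (x³) · x² = x⁵
  (x⁵) · x⁻⁴ = x

Answer: x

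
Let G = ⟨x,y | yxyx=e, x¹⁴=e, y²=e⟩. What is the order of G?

Enumerate words in the generators, reducing via the relations: the distinct elements are
  {e, x, y, xy, x², x³, x⁴, x⁵, x⁶, x⁷, x⁸, x⁹, x²y, x³y, x¹², x¹³, x¹¹, x¹⁰, x⁴y, x⁵y, x⁶y, x⁷y, x⁸y, x⁹y, x¹²y, x¹³y, x¹¹y, x¹⁰y}.
No further products give new elements, so |G| = 28.

Answer: 28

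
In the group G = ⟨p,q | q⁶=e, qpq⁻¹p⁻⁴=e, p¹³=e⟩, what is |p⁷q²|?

Compute successive powers until reaching e:
  (p⁷q²)¹ = p⁷q², (p⁷q²)² = p²q⁴, (p⁷q²)³ = e.
The smallest positive k with (p⁷q²)ᵏ = e is 3.

Answer: 3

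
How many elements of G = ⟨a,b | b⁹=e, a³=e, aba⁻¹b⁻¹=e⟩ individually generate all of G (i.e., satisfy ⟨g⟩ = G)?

⟨g⟩ = G would require ord(g) = |G| = 27, but the maximum element order in G is 9 < 27. So G is not cyclic and no single element generates it: the count is 0.

Answer: 0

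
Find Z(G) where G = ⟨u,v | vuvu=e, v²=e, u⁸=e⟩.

An element z ∈ Z(G) iff z commutes with every generator.
For example u⁴ is central: (u⁴)·u = u⁵ = u·(u⁴); (u⁴)·v = u⁴v = v·(u⁴).
Whereas u ∉ Z(G) since u·v = uv ≠ u⁷v = v·u.
Checking each of the 16 elements this way gives Z(G) = {e, u⁴}, of order 2.

Answer: {e, u⁴}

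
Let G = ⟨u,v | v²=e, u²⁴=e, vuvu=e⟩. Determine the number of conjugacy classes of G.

The conjugacy classes (representative and size) are:
  [e] (size 1), [u²³] (size 2), [u²] (size 2), [u³] (size 2), [u²⁰] (size 2), [u¹⁹] (size 2), [u⁶] (size 2), [u⁷] (size 2), [u⁸] (size 2), [u⁹] (size 2), [u¹⁴] (size 2), [u¹¹] (size 2), [u¹²] (size 1), [u⁴v] (size 12), [u⁵v] (size 12).
Class equation: 1 + 2 + 2 + 2 + 2 + 2 + 2 + 2 + 2 + 2 + 2 + 2 + 1 + 12 + 12 = 48 = |G|. So G has 15 conjugacy classes.

Answer: 15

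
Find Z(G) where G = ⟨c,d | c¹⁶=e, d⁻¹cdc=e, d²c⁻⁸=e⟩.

An element z ∈ Z(G) iff z commutes with every generator.
For example c⁸ is central: (c⁸)·c = c⁹ = c·(c⁸); (c⁸)·d = d⁻¹ = d·(c⁸).
Whereas c ∉ Z(G) since c·d = cd ≠ c⁷d⁻¹ = d·c.
Checking each of the 32 elements this way gives Z(G) = {e, c⁸}, of order 2.

Answer: {e, c⁸}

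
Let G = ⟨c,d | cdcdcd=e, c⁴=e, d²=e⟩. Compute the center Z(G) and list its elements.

An element z ∈ Z(G) iff z commutes with every generator.
For example e is central: e·c = c = c·e; e·d = d = d·e.
Whereas c ∉ Z(G) since c·d = cd ≠ dc = d·c.
Checking each of the 24 elements this way gives Z(G) = {e}, of order 1.

Answer: {e}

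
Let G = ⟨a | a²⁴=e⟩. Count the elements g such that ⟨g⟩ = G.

G is cyclic of order 24. An element generates G iff its order is 24, and a cyclic group of order 24 has exactly φ(24) = 8 such elements.

Answer: 8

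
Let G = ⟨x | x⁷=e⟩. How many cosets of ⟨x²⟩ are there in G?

First find ord(x²) by computing successive powers:
  (x²)¹ = x², (x²)² = x⁴, (x²)³ = x⁶, (x²)⁴ = x, (x²)⁵ = x³, (x²)⁶ = x⁵, (x²)⁷ = e.
So |⟨x²⟩| = ord(x²) = 7. With |G| = 7, by Lagrange [G : ⟨x²⟩] = 7/7 = 1.

Answer: 1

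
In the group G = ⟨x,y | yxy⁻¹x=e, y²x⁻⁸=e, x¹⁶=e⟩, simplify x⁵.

Compute successive powers of x, reducing at each step:
  x²: x · x = x²
  x³: (x²) · x = x³
  x⁴: (x³) · x = x⁴
  x⁵: (x⁴) · x = x⁵

Answer: x⁵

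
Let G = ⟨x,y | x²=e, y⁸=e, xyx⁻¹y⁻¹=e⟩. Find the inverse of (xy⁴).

The order of (xy⁴) is 2 (smallest k with (xy⁴)ᵏ = e), so (xy⁴)⁻¹ = (xy⁴)¹ = xy⁴.
Check: (xy⁴) · (xy⁴) → (xy⁴) · x = y⁴;   (y⁴) · y⁴ = e, giving e as required.

Answer: xy⁴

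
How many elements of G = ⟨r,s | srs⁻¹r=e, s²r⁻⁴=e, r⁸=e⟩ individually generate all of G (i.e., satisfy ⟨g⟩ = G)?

⟨g⟩ = G would require ord(g) = |G| = 16, but the maximum element order in G is 8 < 16. So G is not cyclic and no single element generates it: the count is 0.

Answer: 0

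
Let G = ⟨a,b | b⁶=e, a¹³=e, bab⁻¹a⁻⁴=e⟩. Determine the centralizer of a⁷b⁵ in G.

⟨a⁷b⁵⟩ ⊆ C_G(a⁷b⁵) since powers of a⁷b⁵ commute with a⁷b⁵; so |C_G(a⁷b⁵)| ≥ |⟨a⁷b⁵⟩| = 6.
By orbit–stabilizer, |C_G(a⁷b⁵)| = |G| / |conj. class of a⁷b⁵| = 78 / 13 = 6.
The 6 elements commuting with a⁷b⁵ are {e, a³b², a⁷b⁵, a¹¹b, a¹⁰b³, a¹²b⁴}.

Answer: {e, a³b², a⁷b⁵, a¹¹b, a¹⁰b³, a¹²b⁴}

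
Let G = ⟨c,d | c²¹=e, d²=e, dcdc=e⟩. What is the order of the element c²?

Compute successive powers until reaching e:
  (c²)¹ = c², (c²)² = c⁴, (c²)³ = c⁶, (c²)⁴ = c⁸, (c²)⁵ = c¹⁰, (c²)⁶ = c¹², (c²)⁷ = c¹⁴, (c²)⁸ = c¹⁶, (c²)⁹ = c¹⁸, (c²)¹⁰ = c²⁰, (c²)¹¹ = c, (c²)¹² = c³, (c²)¹³ = c⁵, (c²)¹⁴ = c⁷, (c²)¹⁵ = c⁹, (c²)¹⁶ = c¹¹, (c²)¹⁷ = c¹³, (c²)¹⁸ = c¹⁵, (c²)¹⁹ = c¹⁷, (c²)²⁰ = c¹⁹, (c²)²¹ = e.
The smallest positive k with (c²)ᵏ = e is 21.

Answer: 21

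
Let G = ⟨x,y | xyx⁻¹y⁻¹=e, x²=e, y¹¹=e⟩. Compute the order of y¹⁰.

Compute successive powers until reaching e:
  (y¹⁰)¹ = y¹⁰, (y¹⁰)² = y⁹, (y¹⁰)³ = y⁸, (y¹⁰)⁴ = y⁷, (y¹⁰)⁵ = y⁶, (y¹⁰)⁶ = y⁵, (y¹⁰)⁷ = y⁴, (y¹⁰)⁸ = y³, (y¹⁰)⁹ = y², (y¹⁰)¹⁰ = y, (y¹⁰)¹¹ = e.
The smallest positive k with (y¹⁰)ᵏ = e is 11.

Answer: 11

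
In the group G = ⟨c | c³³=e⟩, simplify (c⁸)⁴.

Compute successive powers of (c⁸), reducing at each step:
  (c⁸)²: (c⁸) · c⁸ = c¹⁶
  (c⁸)³: (c¹⁶) · c⁸ = c²⁴
  (c⁸)⁴: (c²⁴) · c⁸ = c³²

Answer: c³²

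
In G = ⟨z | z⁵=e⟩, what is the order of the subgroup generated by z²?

|⟨z²⟩| equals the order of z². Compute successive powers until reaching e:
  (z²)¹ = z², (z²)² = z⁴, (z²)³ = z, (z²)⁴ = z³, (z²)⁵ = e.
The smallest positive k with (z²)ᵏ = e is 5, so |⟨z²⟩| = 5.

Answer: 5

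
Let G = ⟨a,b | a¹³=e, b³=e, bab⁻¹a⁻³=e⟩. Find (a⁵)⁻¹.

The order of (a⁵) is 13 (smallest k with (a⁵)ᵏ = e), so (a⁵)⁻¹ = (a⁵)¹² = a⁸.
Check: (a⁵) · (a⁸) → (a⁵) · a⁸ = e, giving e as required.

Answer: a⁸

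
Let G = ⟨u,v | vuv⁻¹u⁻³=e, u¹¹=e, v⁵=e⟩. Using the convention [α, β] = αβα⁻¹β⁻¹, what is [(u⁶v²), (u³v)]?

[(u⁶v²), (u³v)] = (u⁶v²)·(u³v)·(u⁶v²)⁻¹·(u³v)⁻¹.
  (u⁶v²) · (u³v) = v³
  (v³) · (u³v³) = u⁴v
  (u⁴v) · (u¹⁰v⁴) = u

Answer: u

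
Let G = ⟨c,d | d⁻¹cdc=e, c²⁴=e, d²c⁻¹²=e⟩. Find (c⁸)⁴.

Compute successive powers of (c⁸), reducing at each step:
  (c⁸)²: (c⁸) · c⁸ = c¹⁶
  (c⁸)³: (c¹⁶) · c⁸ = e
  (c⁸)⁴: e · c⁸ = c⁸

Answer: c⁸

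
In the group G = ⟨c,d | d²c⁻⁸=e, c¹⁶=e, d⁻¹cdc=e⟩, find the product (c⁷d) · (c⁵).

Compute (c⁷d) · (c⁵) by multiplying left to right and reducing via the relations at each step:
  (c⁷d) · c⁵ = c²d

Answer: c²d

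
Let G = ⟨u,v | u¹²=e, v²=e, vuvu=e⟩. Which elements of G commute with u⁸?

⟨u⁸⟩ ⊆ C_G(u⁸) since powers of u⁸ commute with u⁸; so |C_G(u⁸)| ≥ |⟨u⁸⟩| = 3.
By orbit–stabilizer, |C_G(u⁸)| = |G| / |conj. class of u⁸| = 24 / 2 = 12.
The 12 elements commuting with u⁸ are {e, u, u², u³, u⁴, u⁵, u⁶, u⁷, u⁸, u⁹, u¹⁰, u¹¹}.

Answer: {e, u, u², u³, u⁴, u⁵, u⁶, u⁷, u⁸, u⁹, u¹⁰, u¹¹}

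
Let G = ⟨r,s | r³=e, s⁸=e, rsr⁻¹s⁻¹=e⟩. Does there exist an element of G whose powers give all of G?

|G| = 24. The element rs has order 24 (its powers give 24 distinct elements), so ⟨rs⟩ = G and G is cyclic.

Answer: Yes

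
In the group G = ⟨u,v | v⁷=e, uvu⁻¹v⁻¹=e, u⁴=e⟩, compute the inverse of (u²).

The order of (u²) is 2 (smallest k with (u²)ᵏ = e), so (u²)⁻¹ = (u²)¹ = u².
Check: (u²) · (u²) → (u²) · u² = e, giving e as required.

Answer: u²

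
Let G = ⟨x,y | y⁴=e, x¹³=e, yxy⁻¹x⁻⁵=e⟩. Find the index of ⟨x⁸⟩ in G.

First find ord(x⁸) by computing successive powers:
  (x⁸)¹ = x⁸, (x⁸)² = x³, (x⁸)³ = x¹¹, (x⁸)⁴ = x⁶, (x⁸)⁵ = x, (x⁸)⁶ = x⁹, (x⁸)⁷ = x⁴, (x⁸)⁸ = x¹², (x⁸)⁹ = x⁷, (x⁸)¹⁰ = x², (x⁸)¹¹ = x¹⁰, (x⁸)¹² = x⁵, (x⁸)¹³ = e.
So |⟨x⁸⟩| = ord(x⁸) = 13. With |G| = 52, by Lagrange [G : ⟨x⁸⟩] = 52/13 = 4.

Answer: 4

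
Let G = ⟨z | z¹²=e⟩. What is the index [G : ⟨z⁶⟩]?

First find ord(z⁶) by computing successive powers:
  (z⁶)¹ = z⁶, (z⁶)² = e.
So |⟨z⁶⟩| = ord(z⁶) = 2. With |G| = 12, by Lagrange [G : ⟨z⁶⟩] = 12/2 = 6.

Answer: 6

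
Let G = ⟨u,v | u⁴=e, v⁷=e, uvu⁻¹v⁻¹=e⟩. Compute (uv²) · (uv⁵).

Compute (uv²) · (uv⁵) by multiplying left to right and reducing via the relations at each step:
  (uv²) · u = u²v²
  (u²v²) · v⁵ = u²

Answer: u²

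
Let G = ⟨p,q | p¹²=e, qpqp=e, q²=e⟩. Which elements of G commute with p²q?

⟨p²q⟩ ⊆ C_G(p²q) since powers of p²q commute with p²q; so |C_G(p²q)| ≥ |⟨p²q⟩| = 2.
By orbit–stabilizer, |C_G(p²q)| = |G| / |conj. class of p²q| = 24 / 6 = 4.
The 4 elements commuting with p²q are {e, p⁶, p²q, p⁸q}.

Answer: {e, p⁶, p²q, p⁸q}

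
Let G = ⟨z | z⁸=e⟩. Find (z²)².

Compute successive powers of (z²), reducing at each step:
  (z²)²: (z²) · z² = z⁴

Answer: z⁴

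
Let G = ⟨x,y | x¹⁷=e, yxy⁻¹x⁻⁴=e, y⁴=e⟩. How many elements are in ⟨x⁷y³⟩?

|⟨x⁷y³⟩| equals the order of x⁷y³. Compute successive powers until reaching e:
  (x⁷y³)¹ = x⁷y³, (x⁷y³)² = x¹³y², (x⁷y³)³ = x⁶y, (x⁷y³)⁴ = e.
The smallest positive k with (x⁷y³)ᵏ = e is 4, so |⟨x⁷y³⟩| = 4.

Answer: 4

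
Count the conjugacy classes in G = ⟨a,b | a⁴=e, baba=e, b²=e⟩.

The conjugacy classes (representative and size) are:
  [e] (size 1), [a] (size 2), [a²] (size 1), [a²b] (size 2), [a³b] (size 2).
Class equation: 1 + 2 + 1 + 2 + 2 = 8 = |G|. So G has 5 conjugacy classes.

Answer: 5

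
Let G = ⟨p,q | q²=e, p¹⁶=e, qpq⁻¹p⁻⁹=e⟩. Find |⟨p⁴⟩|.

|⟨p⁴⟩| equals the order of p⁴. Compute successive powers until reaching e:
  (p⁴)¹ = p⁴, (p⁴)² = p⁸, (p⁴)³ = p¹², (p⁴)⁴ = e.
The smallest positive k with (p⁴)ᵏ = e is 4, so |⟨p⁴⟩| = 4.

Answer: 4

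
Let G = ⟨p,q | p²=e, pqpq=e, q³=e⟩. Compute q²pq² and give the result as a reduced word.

Multiply left to right, reducing at each step:
  (q²) · p = pq
  (pq) · q² = p

Answer: p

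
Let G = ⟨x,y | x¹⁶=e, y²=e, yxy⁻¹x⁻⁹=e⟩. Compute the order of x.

Compute successive powers until reaching e:
  x¹ = x, x² = x², x³ = x³, x⁴ = x⁴, x⁵ = x⁵, x⁶ = x⁶, x⁷ = x⁷, x⁸ = x⁸, x⁹ = x⁹, x¹⁰ = x¹⁰, x¹¹ = x¹¹, x¹² = x¹², x¹³ = x¹³, x¹⁴ = x¹⁴, x¹⁵ = x¹⁵, x¹⁶ = e.
The smallest positive k with xᵏ = e is 16.

Answer: 16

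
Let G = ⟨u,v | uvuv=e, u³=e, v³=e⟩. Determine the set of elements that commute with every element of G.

An element z ∈ Z(G) iff z commutes with every generator.
For example e is central: e·u = u = u·e; e·v = v = v·e.
Whereas u ∉ Z(G) since u·v = uv ≠ u²v² = v·u.
Checking each of the 12 elements this way gives Z(G) = {e}, of order 1.

Answer: {e}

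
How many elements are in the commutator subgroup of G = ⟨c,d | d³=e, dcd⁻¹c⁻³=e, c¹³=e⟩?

G' = [G, G] is generated by all commutators. The generator-pair commutators are: [c, d] = c¹¹.
The subgroup they normally generate is {e, c, c², c³, c⁴, c⁵, c⁶, c⁷, c⁸, c⁹, c¹⁰, c¹¹, c¹²}, of order 13.
Check: |G/G'| = 39/13 = 3 is the order of the abelianisation.

Answer: 13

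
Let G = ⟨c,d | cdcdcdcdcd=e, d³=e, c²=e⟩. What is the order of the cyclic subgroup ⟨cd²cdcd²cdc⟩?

|⟨cd²cdcd²cdc⟩| equals the order of cd²cdcd²cdc. Compute successive powers until reaching e:
  (cd²cdcd²cdc)¹ = cd²cdcd²cdc, (cd²cdcd²cdc)² = e.
The smallest positive k with (cd²cdcd²cdc)ᵏ = e is 2, so |⟨cd²cdcd²cdc⟩| = 2.

Answer: 2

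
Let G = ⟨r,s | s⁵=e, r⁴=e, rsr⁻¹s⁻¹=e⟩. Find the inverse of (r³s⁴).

The order of (r³s⁴) is 20 (smallest k with (r³s⁴)ᵏ = e), so (r³s⁴)⁻¹ = (r³s⁴)¹⁹ = rs.
Check: (r³s⁴) · (rs) → (r³s⁴) · r = s⁴;   (s⁴) · s = e, giving e as required.

Answer: rs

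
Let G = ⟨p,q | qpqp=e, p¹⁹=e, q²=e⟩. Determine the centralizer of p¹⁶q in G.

⟨p¹⁶q⟩ ⊆ C_G(p¹⁶q) since powers of p¹⁶q commute with p¹⁶q; so |C_G(p¹⁶q)| ≥ |⟨p¹⁶q⟩| = 2.
By orbit–stabilizer, |C_G(p¹⁶q)| = |G| / |conj. class of p¹⁶q| = 38 / 19 = 2.
The 2 elements commuting with p¹⁶q are {e, p¹⁶q}.

Answer: {e, p¹⁶q}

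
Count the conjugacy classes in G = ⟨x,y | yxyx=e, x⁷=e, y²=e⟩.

The conjugacy classes (representative and size) are:
  [e] (size 1), [x⁶] (size 2), [x⁵] (size 2), [x⁴] (size 2), [xy] (size 7).
Class equation: 1 + 2 + 2 + 2 + 7 = 14 = |G|. So G has 5 conjugacy classes.

Answer: 5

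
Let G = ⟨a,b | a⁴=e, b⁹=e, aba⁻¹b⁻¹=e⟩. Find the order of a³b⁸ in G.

Compute successive powers until reaching e:
  (a³b⁸)¹ = a³b⁸, (a³b⁸)² = a²b⁷, (a³b⁸)³ = ab⁶, (a³b⁸)⁴ = b⁵, (a³b⁸)⁵ = a³b⁴, (a³b⁸)⁶ = a²b³, (a³b⁸)⁷ = ab², (a³b⁸)⁸ = b, (a³b⁸)⁹ = a³, (a³b⁸)¹⁰ = a²b⁸, (a³b⁸)¹¹ = ab⁷, (a³b⁸)¹² = b⁶, (a³b⁸)¹³ = a³b⁵, (a³b⁸)¹⁴ = a²b⁴, (a³b⁸)¹⁵ = ab³, (a³b⁸)¹⁶ = b², (a³b⁸)¹⁷ = a³b, (a³b⁸)¹⁸ = a², (a³b⁸)¹⁹ = ab⁸, (a³b⁸)²⁰ = b⁷, (a³b⁸)²¹ = a³b⁶, (a³b⁸)²² = a²b⁵, (a³b⁸)²³ = ab⁴, (a³b⁸)²⁴ = b³, (a³b⁸)²⁵ = a³b², (a³b⁸)²⁶ = a²b, (a³b⁸)²⁷ = a, (a³b⁸)²⁸ = b⁸, (a³b⁸)²⁹ = a³b⁷, (a³b⁸)³⁰ = a²b⁶, (a³b⁸)³¹ = ab⁵, (a³b⁸)³² = b⁴, (a³b⁸)³³ = a³b³, (a³b⁸)³⁴ = a²b², (a³b⁸)³⁵ = ab, (a³b⁸)³⁶ = e.
The smallest positive k with (a³b⁸)ᵏ = e is 36.

Answer: 36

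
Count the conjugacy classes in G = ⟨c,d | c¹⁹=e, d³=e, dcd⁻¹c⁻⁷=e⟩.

The conjugacy classes (representative and size) are:
  [e] (size 1), [c¹¹] (size 3), [c¹⁴] (size 3), [c⁶] (size 3), [c¹⁷] (size 3), [c¹²] (size 3), [c¹⁰] (size 3), [c²d] (size 19), [c¹⁸d²] (size 19).
Class equation: 1 + 3 + 3 + 3 + 3 + 3 + 3 + 19 + 19 = 57 = |G|. So G has 9 conjugacy classes.

Answer: 9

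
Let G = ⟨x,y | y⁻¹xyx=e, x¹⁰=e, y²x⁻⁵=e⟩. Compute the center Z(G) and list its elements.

An element z ∈ Z(G) iff z commutes with every generator.
For example x⁵ is central: (x⁵)·x = x⁶ = x·(x⁵); (x⁵)·y = y⁻¹ = y·(x⁵).
Whereas x ∉ Z(G) since x·y = xy ≠ x⁴y⁻¹ = y·x.
Checking each of the 20 elements this way gives Z(G) = {e, x⁵}, of order 2.

Answer: {e, x⁵}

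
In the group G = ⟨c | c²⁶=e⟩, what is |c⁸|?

Compute successive powers until reaching e:
  (c⁸)¹ = c⁸, (c⁸)² = c¹⁶, (c⁸)³ = c²⁴, (c⁸)⁴ = c⁶, (c⁸)⁵ = c¹⁴, (c⁸)⁶ = c²², (c⁸)⁷ = c⁴, (c⁸)⁸ = c¹², (c⁸)⁹ = c²⁰, (c⁸)¹⁰ = c², (c⁸)¹¹ = c¹⁰, (c⁸)¹² = c¹⁸, (c⁸)¹³ = e.
The smallest positive k with (c⁸)ᵏ = e is 13.

Answer: 13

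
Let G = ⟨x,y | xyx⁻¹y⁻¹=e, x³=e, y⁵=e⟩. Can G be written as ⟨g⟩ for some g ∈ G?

|G| = 15. The element xy has order 15 (its powers give 15 distinct elements), so ⟨xy⟩ = G and G is cyclic.

Answer: Yes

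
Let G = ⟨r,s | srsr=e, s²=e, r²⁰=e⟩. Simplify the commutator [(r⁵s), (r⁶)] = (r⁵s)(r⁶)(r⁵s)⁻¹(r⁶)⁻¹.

[(r⁵s), (r⁶)] = (r⁵s)·(r⁶)·(r⁵s)⁻¹·(r⁶)⁻¹.
  (r⁵s) · (r⁶) = r¹⁹s
  (r¹⁹s) · (r⁵s) = r¹⁴
  (r¹⁴) · (r¹⁴) = r⁸

Answer: r⁸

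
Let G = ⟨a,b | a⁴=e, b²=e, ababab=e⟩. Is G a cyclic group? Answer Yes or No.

Every cyclic group is abelian. But a·b = ab while b·a = ba, so a·b ≠ b·a and G is not abelian. Hence G is not cyclic.

Answer: No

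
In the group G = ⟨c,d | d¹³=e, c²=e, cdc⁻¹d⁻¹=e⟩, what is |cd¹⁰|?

Compute successive powers until reaching e:
  (cd¹⁰)¹ = cd¹⁰, (cd¹⁰)² = d⁷, (cd¹⁰)³ = cd⁴, (cd¹⁰)⁴ = d, (cd¹⁰)⁵ = cd¹¹, (cd¹⁰)⁶ = d⁸, (cd¹⁰)⁷ = cd⁵, (cd¹⁰)⁸ = d², (cd¹⁰)⁹ = cd¹², (cd¹⁰)¹⁰ = d⁹, (cd¹⁰)¹¹ = cd⁶, (cd¹⁰)¹² = d³, (cd¹⁰)¹³ = c, (cd¹⁰)¹⁴ = d¹⁰, (cd¹⁰)¹⁵ = cd⁷, (cd¹⁰)¹⁶ = d⁴, (cd¹⁰)¹⁷ = cd, (cd¹⁰)¹⁸ = d¹¹, (cd¹⁰)¹⁹ = cd⁸, (cd¹⁰)²⁰ = d⁵, (cd¹⁰)²¹ = cd², (cd¹⁰)²² = d¹², (cd¹⁰)²³ = cd⁹, (cd¹⁰)²⁴ = d⁶, (cd¹⁰)²⁵ = cd³, (cd¹⁰)²⁶ = e.
The smallest positive k with (cd¹⁰)ᵏ = e is 26.

Answer: 26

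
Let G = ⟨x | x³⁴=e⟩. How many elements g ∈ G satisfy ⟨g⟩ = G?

G is cyclic of order 34. An element generates G iff its order is 34, and a cyclic group of order 34 has exactly φ(34) = 16 such elements.

Answer: 16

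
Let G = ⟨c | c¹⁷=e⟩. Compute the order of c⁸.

Compute successive powers until reaching e:
  (c⁸)¹ = c⁸, (c⁸)² = c¹⁶, (c⁸)³ = c⁷, (c⁸)⁴ = c¹⁵, (c⁸)⁵ = c⁶, (c⁸)⁶ = c¹⁴, (c⁸)⁷ = c⁵, (c⁸)⁸ = c¹³, (c⁸)⁹ = c⁴, (c⁸)¹⁰ = c¹², (c⁸)¹¹ = c³, (c⁸)¹² = c¹¹, (c⁸)¹³ = c², (c⁸)¹⁴ = c¹⁰, (c⁸)¹⁵ = c, (c⁸)¹⁶ = c⁹, (c⁸)¹⁷ = e.
The smallest positive k with (c⁸)ᵏ = e is 17.

Answer: 17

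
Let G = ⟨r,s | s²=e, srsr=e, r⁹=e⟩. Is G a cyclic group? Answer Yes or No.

Every cyclic group is abelian. But r·s = rs while s·r = r⁸s, so r·s ≠ s·r and G is not abelian. Hence G is not cyclic.

Answer: No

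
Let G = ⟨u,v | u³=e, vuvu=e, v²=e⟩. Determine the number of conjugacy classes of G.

The conjugacy classes (representative and size) are:
  [e] (size 1), [u] (size 2), [uv] (size 3).
Class equation: 1 + 2 + 3 = 6 = |G|. So G has 3 conjugacy classes.

Answer: 3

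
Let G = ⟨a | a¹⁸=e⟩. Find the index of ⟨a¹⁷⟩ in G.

First find ord(a¹⁷) by computing successive powers:
  (a¹⁷)¹ = a¹⁷, (a¹⁷)² = a¹⁶, (a¹⁷)³ = a¹⁵, (a¹⁷)⁴ = a¹⁴, (a¹⁷)⁵ = a¹³, (a¹⁷)⁶ = a¹², (a¹⁷)⁷ = a¹¹, (a¹⁷)⁸ = a¹⁰, (a¹⁷)⁹ = a⁹, (a¹⁷)¹⁰ = a⁸, (a¹⁷)¹¹ = a⁷, (a¹⁷)¹² = a⁶, (a¹⁷)¹³ = a⁵, (a¹⁷)¹⁴ = a⁴, (a¹⁷)¹⁵ = a³, (a¹⁷)¹⁶ = a², (a¹⁷)¹⁷ = a, (a¹⁷)¹⁸ = e.
So |⟨a¹⁷⟩| = ord(a¹⁷) = 18. With |G| = 18, by Lagrange [G : ⟨a¹⁷⟩] = 18/18 = 1.

Answer: 1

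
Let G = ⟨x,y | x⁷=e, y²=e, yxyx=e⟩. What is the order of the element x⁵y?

Compute successive powers until reaching e:
  (x⁵y)¹ = x⁵y, (x⁵y)² = e.
The smallest positive k with (x⁵y)ᵏ = e is 2.

Answer: 2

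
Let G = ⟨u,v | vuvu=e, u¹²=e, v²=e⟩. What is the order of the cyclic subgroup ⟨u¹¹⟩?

|⟨u¹¹⟩| equals the order of u¹¹. Compute successive powers until reaching e:
  (u¹¹)¹ = u¹¹, (u¹¹)² = u¹⁰, (u¹¹)³ = u⁹, (u¹¹)⁴ = u⁸, (u¹¹)⁵ = u⁷, (u¹¹)⁶ = u⁶, (u¹¹)⁷ = u⁵, (u¹¹)⁸ = u⁴, (u¹¹)⁹ = u³, (u¹¹)¹⁰ = u², (u¹¹)¹¹ = u, (u¹¹)¹² = e.
The smallest positive k with (u¹¹)ᵏ = e is 12, so |⟨u¹¹⟩| = 12.

Answer: 12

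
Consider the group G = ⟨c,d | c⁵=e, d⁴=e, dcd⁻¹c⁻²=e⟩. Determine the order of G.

Enumerate words in the generators, reducing via the relations: the distinct elements are
  {c, d, e, cd, c², c³, c⁴, d², d³, cd², cd³, c²d, c³d, c⁴d, c²d², c²d³, c³d², c³d³, c⁴d², c⁴d³}.
No further products give new elements, so |G| = 20.

Answer: 20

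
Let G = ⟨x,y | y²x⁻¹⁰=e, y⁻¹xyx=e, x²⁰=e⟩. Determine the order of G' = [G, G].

G' = [G, G] is generated by all commutators. The generator-pair commutators are: [x, y] = x².
The subgroup they normally generate is {e, x², x⁴, x⁶, x⁸, x¹⁰, x¹², x¹⁴, x¹⁶, x¹⁸}, of order 10.
Check: |G/G'| = 40/10 = 4 is the order of the abelianisation.

Answer: 10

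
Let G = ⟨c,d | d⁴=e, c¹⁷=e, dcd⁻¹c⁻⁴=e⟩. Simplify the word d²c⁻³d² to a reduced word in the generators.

Multiply left to right, reducing at each step:
  (d²) · c⁻³ = c³d²
  (c³d²) · d² = c³

Answer: c³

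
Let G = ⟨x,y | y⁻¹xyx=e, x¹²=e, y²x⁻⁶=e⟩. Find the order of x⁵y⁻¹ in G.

Compute successive powers until reaching e:
  (x⁵y⁻¹)¹ = x⁵y⁻¹, (x⁵y⁻¹)² = x⁶, (x⁵y⁻¹)³ = x⁵y, (x⁵y⁻¹)⁴ = e.
The smallest positive k with (x⁵y⁻¹)ᵏ = e is 4.

Answer: 4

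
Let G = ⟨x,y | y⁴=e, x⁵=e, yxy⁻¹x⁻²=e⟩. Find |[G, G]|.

G' = [G, G] is generated by all commutators. The generator-pair commutators are: [x, y] = x⁴.
The subgroup they normally generate is {e, x, x², x³, x⁴}, of order 5.
Check: |G/G'| = 20/5 = 4 is the order of the abelianisation.

Answer: 5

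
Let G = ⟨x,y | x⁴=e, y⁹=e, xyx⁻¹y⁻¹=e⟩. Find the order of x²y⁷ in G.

Compute successive powers until reaching e:
  (x²y⁷)¹ = x²y⁷, (x²y⁷)² = y⁵, (x²y⁷)³ = x²y³, (x²y⁷)⁴ = y, (x²y⁷)⁵ = x²y⁸, (x²y⁷)⁶ = y⁶, (x²y⁷)⁷ = x²y⁴, (x²y⁷)⁸ = y², (x²y⁷)⁹ = x², (x²y⁷)¹⁰ = y⁷, (x²y⁷)¹¹ = x²y⁵, (x²y⁷)¹² = y³, (x²y⁷)¹³ = x²y, (x²y⁷)¹⁴ = y⁸, (x²y⁷)¹⁵ = x²y⁶, (x²y⁷)¹⁶ = y⁴, (x²y⁷)¹⁷ = x²y², (x²y⁷)¹⁸ = e.
The smallest positive k with (x²y⁷)ᵏ = e is 18.

Answer: 18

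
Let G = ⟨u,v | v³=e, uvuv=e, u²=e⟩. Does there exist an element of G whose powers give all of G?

Every cyclic group is abelian. But u·v = uv while v·u = uv², so u·v ≠ v·u and G is not abelian. Hence G is not cyclic.

Answer: No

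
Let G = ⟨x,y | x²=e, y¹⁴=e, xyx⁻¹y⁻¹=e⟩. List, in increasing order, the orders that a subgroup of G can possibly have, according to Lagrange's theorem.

|G| = 28 = 2² · 7. By Lagrange's theorem the order of any subgroup divides 28; the divisors of 28 are 1, 2, 4, 7, 14, 28.

Answer: 1, 2, 4, 7, 14, 28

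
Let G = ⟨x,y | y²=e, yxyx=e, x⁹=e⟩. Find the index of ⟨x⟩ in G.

First find ord(x) by computing successive powers:
  x¹ = x, x² = x², x³ = x³, x⁴ = x⁴, x⁵ = x⁵, x⁶ = x⁶, x⁷ = x⁷, x⁸ = x⁸, x⁹ = e.
So |⟨x⟩| = ord(x) = 9. With |G| = 18, by Lagrange [G : ⟨x⟩] = 18/9 = 2.

Answer: 2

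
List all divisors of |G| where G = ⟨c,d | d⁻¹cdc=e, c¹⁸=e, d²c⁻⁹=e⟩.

|G| = 36 = 2² · 3². By Lagrange's theorem the order of any subgroup divides 36; the divisors of 36 are 1, 2, 3, 4, 6, 9, 12, 18, 36.

Answer: 1, 2, 3, 4, 6, 9, 12, 18, 36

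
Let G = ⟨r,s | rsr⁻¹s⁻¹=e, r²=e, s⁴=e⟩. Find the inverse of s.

The order of s is 4 (smallest k with sᵏ = e), so s⁻¹ = s³ = s³.
Check: s · (s³) → s · s³ = e, giving e as required.

Answer: s³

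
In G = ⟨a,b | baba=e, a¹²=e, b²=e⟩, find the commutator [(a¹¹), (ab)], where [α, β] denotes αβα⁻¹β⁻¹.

[(a¹¹), (ab)] = (a¹¹)·(ab)·(a¹¹)⁻¹·(ab)⁻¹.
  (a¹¹) · (ab) = b
  b · a = a¹¹b
  (a¹¹b) · (ab) = a¹⁰

Answer: a¹⁰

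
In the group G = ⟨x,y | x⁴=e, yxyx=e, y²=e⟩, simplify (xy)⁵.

Compute successive powers of (xy), reducing at each step:
  (xy)²: (xy) · x = y;   y · y = e
  (xy)³: e · x = x;   x · y = xy
  (xy)⁴: (xy) · x = y;   y · y = e
  (xy)⁵: e · x = x;   x · y = xy

Answer: xy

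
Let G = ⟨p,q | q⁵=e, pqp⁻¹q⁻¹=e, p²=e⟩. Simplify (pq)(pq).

Compute (pq) · (pq) by multiplying left to right and reducing via the relations at each step:
  (pq) · p = q
  q · q = q²

Answer: q²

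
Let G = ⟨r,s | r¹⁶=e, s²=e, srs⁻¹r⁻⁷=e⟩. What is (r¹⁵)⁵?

Compute successive powers of (r¹⁵), reducing at each step:
  (r¹⁵)²: (r¹⁵) · r¹⁵ = r¹⁴
  (r¹⁵)³: (r¹⁴) · r¹⁵ = r¹³
  (r¹⁵)⁴: (r¹³) · r¹⁵ = r¹²
  (r¹⁵)⁵: (r¹²) · r¹⁵ = r¹¹

Answer: r¹¹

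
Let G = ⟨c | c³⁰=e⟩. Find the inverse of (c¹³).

The order of (c¹³) is 30 (smallest k with (c¹³)ᵏ = e), so (c¹³)⁻¹ = (c¹³)²⁹ = c¹⁷.
Check: (c¹³) · (c¹⁷) → (c¹³) · c¹⁷ = e, giving e as required.

Answer: c¹⁷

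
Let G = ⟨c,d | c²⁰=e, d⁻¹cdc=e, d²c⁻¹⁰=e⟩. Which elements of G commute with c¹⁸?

⟨c¹⁸⟩ ⊆ C_G(c¹⁸) since powers of c¹⁸ commute with c¹⁸; so |C_G(c¹⁸)| ≥ |⟨c¹⁸⟩| = 10.
By orbit–stabilizer, |C_G(c¹⁸)| = |G| / |conj. class of c¹⁸| = 40 / 2 = 20.
The 20 elements commuting with c¹⁸ are {e, c, c², c³, c⁴, c⁵, c⁶, c⁷, c⁸, c⁹, c¹⁰, c¹¹, c¹², c¹³, c¹⁴, c¹⁵, c¹⁶, c¹⁷, c¹⁸, c¹⁹}.

Answer: {e, c, c², c³, c⁴, c⁵, c⁶, c⁷, c⁸, c⁹, c¹⁰, c¹¹, c¹², c¹³, c¹⁴, c¹⁵, c¹⁶, c¹⁷, c¹⁸, c¹⁹}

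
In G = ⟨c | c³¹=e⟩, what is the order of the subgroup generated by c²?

|⟨c²⟩| equals the order of c². Compute successive powers until reaching e:
  (c²)¹ = c², (c²)² = c⁴, (c²)³ = c⁶, (c²)⁴ = c⁸, (c²)⁵ = c¹⁰, (c²)⁶ = c¹², (c²)⁷ = c¹⁴, (c²)⁸ = c¹⁶, (c²)⁹ = c¹⁸, (c²)¹⁰ = c²⁰, (c²)¹¹ = c²², (c²)¹² = c²⁴, (c²)¹³ = c²⁶, (c²)¹⁴ = c²⁸, (c²)¹⁵ = c³⁰, (c²)¹⁶ = c, (c²)¹⁷ = c³, (c²)¹⁸ = c⁵, (c²)¹⁹ = c⁷, (c²)²⁰ = c⁹, (c²)²¹ = c¹¹, (c²)²² = c¹³, (c²)²³ = c¹⁵, (c²)²⁴ = c¹⁷, (c²)²⁵ = c¹⁹, (c²)²⁶ = c²¹, (c²)²⁷ = c²³, (c²)²⁸ = c²⁵, (c²)²⁹ = c²⁷, (c²)³⁰ = c²⁹, (c²)³¹ = e.
The smallest positive k with (c²)ᵏ = e is 31, so |⟨c²⟩| = 31.

Answer: 31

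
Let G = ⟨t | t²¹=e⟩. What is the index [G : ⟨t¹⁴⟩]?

First find ord(t¹⁴) by computing successive powers:
  (t¹⁴)¹ = t¹⁴, (t¹⁴)² = t⁷, (t¹⁴)³ = e.
So |⟨t¹⁴⟩| = ord(t¹⁴) = 3. With |G| = 21, by Lagrange [G : ⟨t¹⁴⟩] = 21/3 = 7.

Answer: 7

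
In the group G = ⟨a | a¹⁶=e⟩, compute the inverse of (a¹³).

The order of (a¹³) is 16 (smallest k with (a¹³)ᵏ = e), so (a¹³)⁻¹ = (a¹³)¹⁵ = a³.
Check: (a¹³) · (a³) → (a¹³) · a³ = e, giving e as required.

Answer: a³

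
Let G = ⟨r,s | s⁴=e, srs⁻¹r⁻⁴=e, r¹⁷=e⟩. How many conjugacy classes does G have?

The conjugacy classes (representative and size) are:
  [e] (size 1), [r⁴] (size 4), [r²] (size 4), [r⁵] (size 4), [r¹¹] (size 4), [r⁷s] (size 17), [r³s²] (size 17), [r⁹s³] (size 17).
Class equation: 1 + 4 + 4 + 4 + 4 + 17 + 17 + 17 = 68 = |G|. So G has 8 conjugacy classes.

Answer: 8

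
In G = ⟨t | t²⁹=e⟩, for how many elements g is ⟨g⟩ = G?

G is cyclic of order 29. An element generates G iff its order is 29, and a cyclic group of order 29 has exactly φ(29) = 28 such elements.

Answer: 28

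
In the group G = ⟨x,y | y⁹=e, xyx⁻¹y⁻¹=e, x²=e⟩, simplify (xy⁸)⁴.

Compute successive powers of (xy⁸), reducing at each step:
  (xy⁸)²: (xy⁸) · x = y⁸;   (y⁸) · y⁸ = y⁷
  (xy⁸)³: (y⁷) · x = xy⁷;   (xy⁷) · y⁸ = xy⁶
  (xy⁸)⁴: (xy⁶) · x = y⁶;   (y⁶) · y⁸ = y⁵

Answer: y⁵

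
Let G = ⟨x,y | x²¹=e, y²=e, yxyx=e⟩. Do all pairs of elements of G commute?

x·y = xy but y·x = x²⁰y, so x·y ≠ y·x and G is not abelian.

Answer: No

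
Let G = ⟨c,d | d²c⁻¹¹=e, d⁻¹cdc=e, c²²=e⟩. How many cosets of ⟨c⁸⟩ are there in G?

First find ord(c⁸) by computing successive powers:
  (c⁸)¹ = c⁸, (c⁸)² = c¹⁶, (c⁸)³ = c², (c⁸)⁴ = c¹⁰, (c⁸)⁵ = c¹⁸, (c⁸)⁶ = c⁴, (c⁸)⁷ = c¹², (c⁸)⁸ = c²⁰, (c⁸)⁹ = c⁶, (c⁸)¹⁰ = c¹⁴, (c⁸)¹¹ = e.
So |⟨c⁸⟩| = ord(c⁸) = 11. With |G| = 44, by Lagrange [G : ⟨c⁸⟩] = 44/11 = 4.

Answer: 4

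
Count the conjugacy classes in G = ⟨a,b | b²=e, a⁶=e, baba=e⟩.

The conjugacy classes (representative and size) are:
  [e] (size 1), [a⁵] (size 2), [a⁴] (size 2), [a³] (size 1), [b] (size 3), [a³b] (size 3).
Class equation: 1 + 2 + 2 + 1 + 3 + 3 = 12 = |G|. So G has 6 conjugacy classes.

Answer: 6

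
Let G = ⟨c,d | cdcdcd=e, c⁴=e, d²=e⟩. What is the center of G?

An element z ∈ Z(G) iff z commutes with every generator.
For example e is central: e·c = c = c·e; e·d = d = d·e.
Whereas c ∉ Z(G) since c·d = cd ≠ dc = d·c.
Checking each of the 24 elements this way gives Z(G) = {e}, of order 1.

Answer: {e}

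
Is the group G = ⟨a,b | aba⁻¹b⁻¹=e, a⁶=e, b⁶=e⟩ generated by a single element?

|G| = 36, but the maximum element order in G is 6 < 36. No single element generates all of G, so G is not cyclic.

Answer: No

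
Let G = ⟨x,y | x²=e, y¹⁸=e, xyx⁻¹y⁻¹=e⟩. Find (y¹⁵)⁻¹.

The order of (y¹⁵) is 6 (smallest k with (y¹⁵)ᵏ = e), so (y¹⁵)⁻¹ = (y¹⁵)⁵ = y³.
Check: (y¹⁵) · (y³) → (y¹⁵) · y³ = e, giving e as required.

Answer: y³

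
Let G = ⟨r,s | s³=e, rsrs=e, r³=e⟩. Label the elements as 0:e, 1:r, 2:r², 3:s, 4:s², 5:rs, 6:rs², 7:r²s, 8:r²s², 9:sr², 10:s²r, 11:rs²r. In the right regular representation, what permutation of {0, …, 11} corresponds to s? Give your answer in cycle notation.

(0 3 4)(1 5 6)(2 7 8)(9 11 10)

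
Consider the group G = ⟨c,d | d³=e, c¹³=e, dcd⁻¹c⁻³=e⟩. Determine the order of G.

Enumerate words in the generators, reducing via the relations: the distinct elements are
  {c, d, e, cd, c², c³, c⁴, c⁵, c⁶, c⁷, c⁸, c⁹, d², cd², c²d, c³d, c¹², c¹¹, c¹⁰, c⁴d, c⁵d, c⁶d, c⁷d, c⁸d, c⁹d, c²d², c³d², c¹²d, c¹¹d, c¹⁰d, c⁴d², c⁵d², c⁶d², c⁷d², c⁸d², c⁹d², c¹²d², c¹¹d², c¹⁰d²}.
No further products give new elements, so |G| = 39.

Answer: 39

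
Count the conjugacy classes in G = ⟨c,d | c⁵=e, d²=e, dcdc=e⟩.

The conjugacy classes (representative and size) are:
  [e] (size 1), [c] (size 2), [c²] (size 2), [d] (size 5).
Class equation: 1 + 2 + 2 + 5 = 10 = |G|. So G has 4 conjugacy classes.

Answer: 4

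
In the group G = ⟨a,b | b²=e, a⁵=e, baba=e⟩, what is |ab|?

Compute successive powers until reaching e:
  (ab)¹ = ab, (ab)² = e.
The smallest positive k with (ab)ᵏ = e is 2.

Answer: 2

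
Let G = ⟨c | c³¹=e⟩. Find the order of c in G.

Compute successive powers until reaching e:
  c¹ = c, c² = c², c³ = c³, c⁴ = c⁴, c⁵ = c⁵, c⁶ = c⁶, c⁷ = c⁷, c⁸ = c⁸, c⁹ = c⁹, c¹⁰ = c¹⁰, c¹¹ = c¹¹, c¹² = c¹², c¹³ = c¹³, c¹⁴ = c¹⁴, c¹⁵ = c¹⁵, c¹⁶ = c¹⁶, c¹⁷ = c¹⁷, c¹⁸ = c¹⁸, c¹⁹ = c¹⁹, c²⁰ = c²⁰, c²¹ = c²¹, c²² = c²², c²³ = c²³, c²⁴ = c²⁴, c²⁵ = c²⁵, c²⁶ = c²⁶, c²⁷ = c²⁷, c²⁸ = c²⁸, c²⁹ = c²⁹, c³⁰ = c³⁰, c³¹ = e.
The smallest positive k with cᵏ = e is 31.

Answer: 31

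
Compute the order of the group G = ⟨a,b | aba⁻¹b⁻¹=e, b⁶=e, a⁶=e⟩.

Enumerate words in the generators, reducing via the relations: the distinct elements are
  {a, b, e, ab, a², a³, a⁴, a⁵, b², b³, b⁴, b⁵, ab², ab³, ab⁴, ab⁵, a²b, a³b, a⁴b, a⁵b, a²b², a²b³, a²b⁴, a²b⁵, a³b², a³b³, a³b⁴, a³b⁵, a⁴b², a⁴b³, a⁴b⁴, a⁴b⁵, a⁵b², a⁵b³, a⁵b⁴, a⁵b⁵}.
No further products give new elements, so |G| = 36.

Answer: 36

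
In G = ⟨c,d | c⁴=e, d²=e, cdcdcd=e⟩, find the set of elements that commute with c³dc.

⟨c³dc⟩ ⊆ C_G(c³dc) since powers of c³dc commute with c³dc; so |C_G(c³dc)| ≥ |⟨c³dc⟩| = 2.
By orbit–stabilizer, |C_G(c³dc)| = |G| / |conj. class of c³dc| = 24 / 6 = 4.
The 4 elements commuting with c³dc are {e, cdc³, c³dc, dc²d}.

Answer: {e, cdc³, c³dc, dc²d}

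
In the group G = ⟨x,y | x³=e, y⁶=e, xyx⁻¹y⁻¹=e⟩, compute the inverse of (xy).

The order of (xy) is 6 (smallest k with (xy)ᵏ = e), so (xy)⁻¹ = (xy)⁵ = x²y⁵.
Check: (xy) · (x²y⁵) → (xy) · x² = y;   y · y⁵ = e, giving e as required.

Answer: x²y⁵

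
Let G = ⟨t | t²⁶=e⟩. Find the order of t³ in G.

Compute successive powers until reaching e:
  (t³)¹ = t³, (t³)² = t⁶, (t³)³ = t⁹, (t³)⁴ = t¹², (t³)⁵ = t¹⁵, (t³)⁶ = t¹⁸, (t³)⁷ = t²¹, (t³)⁸ = t²⁴, (t³)⁹ = t, (t³)¹⁰ = t⁴, (t³)¹¹ = t⁷, (t³)¹² = t¹⁰, (t³)¹³ = t¹³, (t³)¹⁴ = t¹⁶, (t³)¹⁵ = t¹⁹, (t³)¹⁶ = t²², (t³)¹⁷ = t²⁵, (t³)¹⁸ = t², (t³)¹⁹ = t⁵, (t³)²⁰ = t⁸, (t³)²¹ = t¹¹, (t³)²² = t¹⁴, (t³)²³ = t¹⁷, (t³)²⁴ = t²⁰, (t³)²⁵ = t²³, (t³)²⁶ = e.
The smallest positive k with (t³)ᵏ = e is 26.

Answer: 26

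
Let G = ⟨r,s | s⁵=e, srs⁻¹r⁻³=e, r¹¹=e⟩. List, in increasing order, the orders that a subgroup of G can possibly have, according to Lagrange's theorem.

|G| = 55 = 5 · 11. By Lagrange's theorem the order of any subgroup divides 55; the divisors of 55 are 1, 5, 11, 55.

Answer: 1, 5, 11, 55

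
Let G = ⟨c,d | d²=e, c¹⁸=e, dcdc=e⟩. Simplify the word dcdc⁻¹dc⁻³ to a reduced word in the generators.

Multiply left to right, reducing at each step:
  d · c = c¹⁷d
  (c¹⁷d) · d = c¹⁷
  (c¹⁷) · c⁻¹ = c¹⁶
  (c¹⁶) · d = c¹⁶d
  (c¹⁶d) · c⁻³ = cd

Answer: cd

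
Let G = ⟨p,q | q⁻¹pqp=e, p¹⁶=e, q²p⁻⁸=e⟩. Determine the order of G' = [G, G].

G' = [G, G] is generated by all commutators. The generator-pair commutators are: [p, q] = p².
The subgroup they normally generate is {e, p², p⁴, p⁶, p⁸, p¹⁰, p¹², p¹⁴}, of order 8.
Check: |G/G'| = 32/8 = 4 is the order of the abelianisation.

Answer: 8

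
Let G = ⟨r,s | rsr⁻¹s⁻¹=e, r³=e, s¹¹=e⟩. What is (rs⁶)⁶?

Compute successive powers of (rs⁶), reducing at each step:
  (rs⁶)²: (rs⁶) · r = r²s⁶;   (r²s⁶) · s⁶ = r²s
  (rs⁶)³: (r²s) · r = s;   s · s⁶ = s⁷
  (rs⁶)⁴: (s⁷) · r = rs⁷;   (rs⁷) · s⁶ = rs²
  (rs⁶)⁵: (rs²) · r = r²s²;   (r²s²) · s⁶ = r²s⁸
  (rs⁶)⁶: (r²s⁸) · r = s⁸;   (s⁸) · s⁶ = s³

Answer: s³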